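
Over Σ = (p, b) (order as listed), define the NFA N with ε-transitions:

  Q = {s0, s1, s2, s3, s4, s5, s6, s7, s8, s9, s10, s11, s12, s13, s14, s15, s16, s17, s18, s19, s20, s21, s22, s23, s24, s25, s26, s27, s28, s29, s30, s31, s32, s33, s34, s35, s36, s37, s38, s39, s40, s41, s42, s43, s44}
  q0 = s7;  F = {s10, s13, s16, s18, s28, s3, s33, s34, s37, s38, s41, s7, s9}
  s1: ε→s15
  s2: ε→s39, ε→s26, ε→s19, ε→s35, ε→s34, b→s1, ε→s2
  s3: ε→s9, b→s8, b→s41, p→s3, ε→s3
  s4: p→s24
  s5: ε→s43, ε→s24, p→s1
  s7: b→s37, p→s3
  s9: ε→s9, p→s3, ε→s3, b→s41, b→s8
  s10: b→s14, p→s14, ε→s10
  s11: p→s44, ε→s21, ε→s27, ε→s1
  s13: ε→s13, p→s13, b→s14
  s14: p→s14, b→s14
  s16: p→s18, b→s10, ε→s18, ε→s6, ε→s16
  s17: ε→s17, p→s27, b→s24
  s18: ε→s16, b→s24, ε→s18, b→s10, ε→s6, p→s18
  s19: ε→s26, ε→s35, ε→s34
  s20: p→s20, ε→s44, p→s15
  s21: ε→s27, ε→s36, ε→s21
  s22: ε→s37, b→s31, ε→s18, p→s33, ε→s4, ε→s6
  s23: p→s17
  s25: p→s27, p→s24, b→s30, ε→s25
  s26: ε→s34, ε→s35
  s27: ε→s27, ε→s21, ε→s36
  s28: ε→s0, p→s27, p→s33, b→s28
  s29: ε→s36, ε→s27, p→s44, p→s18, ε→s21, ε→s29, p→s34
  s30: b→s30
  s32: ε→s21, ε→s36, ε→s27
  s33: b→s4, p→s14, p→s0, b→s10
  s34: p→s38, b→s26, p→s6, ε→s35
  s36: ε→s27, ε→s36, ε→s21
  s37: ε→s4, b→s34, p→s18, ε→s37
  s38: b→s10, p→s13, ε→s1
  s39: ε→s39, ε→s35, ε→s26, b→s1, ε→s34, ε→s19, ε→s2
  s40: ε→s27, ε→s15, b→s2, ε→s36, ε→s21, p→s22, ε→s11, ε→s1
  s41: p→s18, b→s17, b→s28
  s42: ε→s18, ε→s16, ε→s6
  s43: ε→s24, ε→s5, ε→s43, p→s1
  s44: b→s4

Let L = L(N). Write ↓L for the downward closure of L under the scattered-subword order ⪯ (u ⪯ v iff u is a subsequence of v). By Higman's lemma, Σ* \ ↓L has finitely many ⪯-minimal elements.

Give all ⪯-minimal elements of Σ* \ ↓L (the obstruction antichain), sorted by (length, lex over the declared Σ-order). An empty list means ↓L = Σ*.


A = [bpbp, bpbb, pbbpp, bbppb].

|Q|=45, |F|=13, |δ|=134 (75 ε).
min D↑ (12 st, q0=0, F={10}): 0:p→1,b→2 1:p→1,b→3 2:p→4,b→5 3:p→4,b→6 4:p→4,b→7 5:p→8,b→5 6:p→9,b→6 7:p→10,b→10 8:p→11,b→7 9:p→10,b→7 10:p→10,b→10 11:p→11,b→10.
'bpbp': |S_i|=[27, 24, 16, 4, 2] end={s14,s24} ∉↓L; 4/4 deletions ∈↓L.
'bpbb': N↓-sim [27, 24, 16, 4, 1] end={s14} ∉↓L; 4/4 deletions ∈↓L.
'pbbpp': |S_i|=[27, 22, 16, 11, 9, 3] end={s0,s14,s24} — reject; 5/5 single-dels accept.
'bbppb': N↓-sim [27, 24, 19, 14, 4, 1] end={s14} — reject; 5/5 del acc.
4 minimals (antichain).


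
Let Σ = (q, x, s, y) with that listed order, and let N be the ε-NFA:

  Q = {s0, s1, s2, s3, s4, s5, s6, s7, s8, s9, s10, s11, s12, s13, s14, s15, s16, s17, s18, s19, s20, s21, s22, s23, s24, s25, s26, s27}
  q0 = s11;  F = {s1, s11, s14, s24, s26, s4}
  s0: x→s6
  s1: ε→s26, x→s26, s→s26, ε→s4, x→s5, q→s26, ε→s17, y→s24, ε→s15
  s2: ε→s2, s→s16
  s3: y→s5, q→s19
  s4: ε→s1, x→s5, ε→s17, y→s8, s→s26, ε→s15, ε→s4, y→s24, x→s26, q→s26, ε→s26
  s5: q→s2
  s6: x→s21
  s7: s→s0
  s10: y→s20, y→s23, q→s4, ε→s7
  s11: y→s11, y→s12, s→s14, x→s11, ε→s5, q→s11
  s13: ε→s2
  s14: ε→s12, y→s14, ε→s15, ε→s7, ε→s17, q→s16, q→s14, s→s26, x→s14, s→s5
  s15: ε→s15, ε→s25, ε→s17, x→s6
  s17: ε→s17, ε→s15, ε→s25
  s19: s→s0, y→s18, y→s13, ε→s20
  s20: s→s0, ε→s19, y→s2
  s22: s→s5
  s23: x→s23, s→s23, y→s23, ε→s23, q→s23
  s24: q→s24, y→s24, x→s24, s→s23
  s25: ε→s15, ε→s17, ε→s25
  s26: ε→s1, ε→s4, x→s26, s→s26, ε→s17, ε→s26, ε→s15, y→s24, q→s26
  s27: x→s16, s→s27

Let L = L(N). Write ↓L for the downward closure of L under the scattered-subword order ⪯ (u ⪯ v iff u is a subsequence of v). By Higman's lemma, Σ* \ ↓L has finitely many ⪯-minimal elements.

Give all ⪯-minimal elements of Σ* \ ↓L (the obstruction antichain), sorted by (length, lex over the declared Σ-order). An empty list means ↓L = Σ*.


min(Σ*\↓L) = [ssys].

|Q|=28, |F|=6, |δ|=87 (34 ε).
min D↑ (5 st, q0=0, F={4}): 0:q→0,x→0,s→1,y→0 1:q→1,x→1,s→2,y→1 2:q→2,x→2,s→2,y→3 3:q→3,x→3,s→4,y→3 4:q→4,x→4,s→4,y→4 [Hopcroft].
'ssys': N↓-sim [19, 18, 15, 3, 1] end={s23} rej; 4/4 deletions ∈↓L.
1 words, ⪯-incomp.


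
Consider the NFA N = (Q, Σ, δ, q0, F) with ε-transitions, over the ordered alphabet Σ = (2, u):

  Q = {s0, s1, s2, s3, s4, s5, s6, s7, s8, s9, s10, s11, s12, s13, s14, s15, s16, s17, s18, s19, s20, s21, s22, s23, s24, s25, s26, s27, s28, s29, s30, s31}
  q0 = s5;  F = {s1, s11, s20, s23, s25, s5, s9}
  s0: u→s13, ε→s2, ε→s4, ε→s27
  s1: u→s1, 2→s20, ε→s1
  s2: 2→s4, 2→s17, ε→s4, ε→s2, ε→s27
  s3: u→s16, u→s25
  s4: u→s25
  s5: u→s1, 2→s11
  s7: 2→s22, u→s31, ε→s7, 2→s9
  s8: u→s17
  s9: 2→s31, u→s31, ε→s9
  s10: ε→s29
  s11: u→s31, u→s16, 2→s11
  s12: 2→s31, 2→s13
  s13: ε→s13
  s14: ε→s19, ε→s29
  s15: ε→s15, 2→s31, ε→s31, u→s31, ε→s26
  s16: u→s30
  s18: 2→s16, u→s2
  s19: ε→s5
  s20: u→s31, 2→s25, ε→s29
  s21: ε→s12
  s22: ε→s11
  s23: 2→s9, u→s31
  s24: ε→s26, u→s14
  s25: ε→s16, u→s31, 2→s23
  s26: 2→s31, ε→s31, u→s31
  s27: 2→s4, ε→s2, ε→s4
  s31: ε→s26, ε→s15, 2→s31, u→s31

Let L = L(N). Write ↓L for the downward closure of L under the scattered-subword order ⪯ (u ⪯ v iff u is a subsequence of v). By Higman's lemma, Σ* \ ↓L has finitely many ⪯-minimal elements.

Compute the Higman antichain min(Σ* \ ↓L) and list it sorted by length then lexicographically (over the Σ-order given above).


min(Σ*\↓L) = [2u, u22222].

|Q|=32, |F|=7, |δ|=65 (27 ε).
min D↑ (8 st, q0=0, F={3}): 0:2→1,u→2 1:2→1,u→3 2:2→4,u→2 3:2→3,u→3 4:2→5,u→3 5:2→6,u→3 6:2→7,u→3 7:2→3,u→3 (ε-aug+det+¬).
'2u': N↓-sim [13, 11, 5] end={s15,s16,s26,s30,s31} — reject; 2/2 del acc.
'u22222': N↓-sim [13, 11, 10, 8, 5, 4, 3] end={s15,s26,s31} — reject; 6/6 single-dels accept.
2 words, ⪯-incomp.


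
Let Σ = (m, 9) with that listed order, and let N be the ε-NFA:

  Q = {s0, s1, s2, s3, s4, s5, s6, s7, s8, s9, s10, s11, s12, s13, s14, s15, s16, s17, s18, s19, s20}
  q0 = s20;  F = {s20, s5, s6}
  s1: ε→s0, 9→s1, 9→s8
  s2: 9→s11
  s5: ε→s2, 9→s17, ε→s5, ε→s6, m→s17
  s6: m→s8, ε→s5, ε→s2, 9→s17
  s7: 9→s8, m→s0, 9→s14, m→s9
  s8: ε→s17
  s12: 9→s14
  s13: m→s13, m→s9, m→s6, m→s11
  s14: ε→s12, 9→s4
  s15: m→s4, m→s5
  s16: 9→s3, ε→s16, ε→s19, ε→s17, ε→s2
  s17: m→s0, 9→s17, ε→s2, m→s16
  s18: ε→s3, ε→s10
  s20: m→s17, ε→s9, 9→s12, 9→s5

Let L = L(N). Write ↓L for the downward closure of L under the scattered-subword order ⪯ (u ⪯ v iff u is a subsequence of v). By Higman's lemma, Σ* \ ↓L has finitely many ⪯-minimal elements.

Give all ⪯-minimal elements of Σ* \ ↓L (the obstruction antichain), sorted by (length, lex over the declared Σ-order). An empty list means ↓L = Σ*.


|Q|=21, |F|=3, |δ|=42 (16 ε).
min D↑ (3 st, q0=0, F={1}): 0:m→1,9→2 1:m→1,9→1 2:m→1,9→1 (ε-aug+det+¬).
'm': |S_i|=[15, 8] end={s0,s11,s16,s17,s19,s2,s3,s8} ∉↓L; 1/1 single-dels accept.
'99': run [15, 13, 10] end={s0,s11,s12,s14,s16,s17,s19,s2,s3,s4} ∉↓L; 2/2 single-dels accept.
2 obstructions.

A = [m, 99].


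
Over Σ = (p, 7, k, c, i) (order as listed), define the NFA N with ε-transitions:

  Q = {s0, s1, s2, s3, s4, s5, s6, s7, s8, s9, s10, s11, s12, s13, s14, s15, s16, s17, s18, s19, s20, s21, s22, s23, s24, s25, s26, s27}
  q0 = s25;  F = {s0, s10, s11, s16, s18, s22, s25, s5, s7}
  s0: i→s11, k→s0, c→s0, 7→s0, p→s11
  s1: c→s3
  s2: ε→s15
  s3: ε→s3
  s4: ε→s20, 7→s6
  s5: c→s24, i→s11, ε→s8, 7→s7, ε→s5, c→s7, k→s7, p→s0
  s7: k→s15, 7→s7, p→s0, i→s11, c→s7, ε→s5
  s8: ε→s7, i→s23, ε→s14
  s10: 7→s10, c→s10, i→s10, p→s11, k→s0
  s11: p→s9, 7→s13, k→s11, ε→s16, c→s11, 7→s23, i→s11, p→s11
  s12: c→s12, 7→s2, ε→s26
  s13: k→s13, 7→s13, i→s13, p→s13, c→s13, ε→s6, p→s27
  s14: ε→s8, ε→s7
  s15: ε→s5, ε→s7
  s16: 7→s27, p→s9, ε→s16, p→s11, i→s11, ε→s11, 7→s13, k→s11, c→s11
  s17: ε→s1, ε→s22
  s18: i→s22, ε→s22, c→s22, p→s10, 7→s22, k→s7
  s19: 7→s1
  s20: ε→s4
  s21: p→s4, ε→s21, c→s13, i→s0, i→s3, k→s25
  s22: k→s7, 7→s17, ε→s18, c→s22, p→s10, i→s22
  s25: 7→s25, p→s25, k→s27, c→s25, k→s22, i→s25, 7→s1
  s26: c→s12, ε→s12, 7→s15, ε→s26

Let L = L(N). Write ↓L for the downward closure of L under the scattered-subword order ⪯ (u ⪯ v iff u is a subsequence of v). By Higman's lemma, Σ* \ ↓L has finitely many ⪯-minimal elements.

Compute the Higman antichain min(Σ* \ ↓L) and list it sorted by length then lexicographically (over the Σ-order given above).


min(Σ*\↓L) = [kpp7, kki7].

|Q|=28, |F|=9, |δ|=96 (25 ε).
min D↑ (7 st, q0=0, F={6}): 0:p→0,7→0,k→1,c→0,i→0 1:p→2,7→1,k→3,c→1,i→1 2:p→4,7→2,k→5,c→2,i→2 3:p→5,7→3,k→3,c→3,i→4 4:p→4,7→6,k→4,c→4,i→4 5:p→4,7→5,k→5,c→5,i→4 6:p→6,7→6,k→6,c→6,i→6.
'kpp7': run [21, 20, 9, 7, 4] end={s13,s23,s27,s6} ∉↓L; 4/4 single-dels accept.
'kki7': N↓-sim [21, 20, 14, 7, 4] end={s13,s23,s27,s6} ∉↓L; 4/4 single-dels accept.
2 minimals (antichain).


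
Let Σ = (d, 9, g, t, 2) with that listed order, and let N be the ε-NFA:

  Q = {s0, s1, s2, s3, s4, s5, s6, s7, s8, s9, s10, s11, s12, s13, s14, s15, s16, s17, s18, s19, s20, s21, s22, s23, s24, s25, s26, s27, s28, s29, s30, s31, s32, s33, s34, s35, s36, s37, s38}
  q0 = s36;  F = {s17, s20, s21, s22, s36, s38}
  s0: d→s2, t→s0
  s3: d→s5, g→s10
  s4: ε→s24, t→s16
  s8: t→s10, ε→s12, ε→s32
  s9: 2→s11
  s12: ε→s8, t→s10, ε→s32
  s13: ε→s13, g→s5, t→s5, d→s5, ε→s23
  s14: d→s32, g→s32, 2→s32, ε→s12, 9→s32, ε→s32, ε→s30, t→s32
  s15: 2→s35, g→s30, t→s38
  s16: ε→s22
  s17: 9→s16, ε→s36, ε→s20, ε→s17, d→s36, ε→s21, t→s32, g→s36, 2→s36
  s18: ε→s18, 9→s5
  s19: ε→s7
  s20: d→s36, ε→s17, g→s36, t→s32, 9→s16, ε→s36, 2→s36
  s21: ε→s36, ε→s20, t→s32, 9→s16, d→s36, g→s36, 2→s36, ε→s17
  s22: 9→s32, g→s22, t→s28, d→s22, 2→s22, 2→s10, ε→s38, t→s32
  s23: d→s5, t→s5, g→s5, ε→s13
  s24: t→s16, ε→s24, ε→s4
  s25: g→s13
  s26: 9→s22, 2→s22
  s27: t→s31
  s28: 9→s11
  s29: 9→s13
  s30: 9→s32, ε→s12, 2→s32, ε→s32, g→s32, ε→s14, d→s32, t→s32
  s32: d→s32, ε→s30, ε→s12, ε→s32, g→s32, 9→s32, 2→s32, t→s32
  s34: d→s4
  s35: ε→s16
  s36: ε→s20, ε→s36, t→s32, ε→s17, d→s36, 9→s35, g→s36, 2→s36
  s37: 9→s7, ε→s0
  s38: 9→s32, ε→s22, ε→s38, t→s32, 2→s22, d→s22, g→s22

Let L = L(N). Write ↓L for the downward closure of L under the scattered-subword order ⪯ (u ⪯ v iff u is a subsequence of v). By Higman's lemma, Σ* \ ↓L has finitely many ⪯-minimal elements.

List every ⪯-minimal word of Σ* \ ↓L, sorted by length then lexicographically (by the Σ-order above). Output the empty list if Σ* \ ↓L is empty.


Antichain: [t, 99].

|Q|=39, |F|=6, |δ|=113 (39 ε).
min D↑ (3 st, q0=0, F={2}): 0:d→0,9→1,g→0,t→2,2→0 1:d→1,9→2,g→1,t→2,2→1 2:d→2,9→2,g→2,t→2,2→2 [Hopcroft].
't': N↓-sim [16, 8] end={s10,s11,s12,s14,s28,s30,s32,s8} — reject; 1/1 deletions ∈↓L.
'99': |S_i|=[16, 12, 7] end={s10,s11,s12,s14,s30,s32,s8} — reject; 2/2 del acc.
2 obstructions.


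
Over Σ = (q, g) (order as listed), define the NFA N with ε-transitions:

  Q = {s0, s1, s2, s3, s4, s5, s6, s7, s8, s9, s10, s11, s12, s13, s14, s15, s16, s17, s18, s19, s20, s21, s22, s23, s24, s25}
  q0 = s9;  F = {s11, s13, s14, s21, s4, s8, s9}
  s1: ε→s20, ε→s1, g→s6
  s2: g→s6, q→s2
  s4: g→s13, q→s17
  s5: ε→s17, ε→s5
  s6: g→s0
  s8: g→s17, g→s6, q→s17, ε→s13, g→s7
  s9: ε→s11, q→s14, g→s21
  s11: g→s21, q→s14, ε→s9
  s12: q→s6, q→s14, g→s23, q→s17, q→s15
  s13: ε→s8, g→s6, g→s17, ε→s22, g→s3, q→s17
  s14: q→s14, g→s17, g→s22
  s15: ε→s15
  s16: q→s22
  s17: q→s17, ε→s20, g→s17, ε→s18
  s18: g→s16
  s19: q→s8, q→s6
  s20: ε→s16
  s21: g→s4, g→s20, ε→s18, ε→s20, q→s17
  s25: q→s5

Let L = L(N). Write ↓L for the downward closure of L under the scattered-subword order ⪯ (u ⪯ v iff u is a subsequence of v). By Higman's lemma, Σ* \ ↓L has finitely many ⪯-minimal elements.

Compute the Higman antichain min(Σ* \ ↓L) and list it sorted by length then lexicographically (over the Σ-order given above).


A = [qg, gq, gggg].

|Q|=26, |F|=7, |δ|=51 (15 ε).
min D↑ (6 st, q0=0, F={3}): 0:q→1,g→2 1:q→1,g→3 2:q→3,g→4 3:q→3,g→3 4:q→3,g→5 5:q→3,g→3 [Hopcroft].
'qg': run [16, 6, 5] end={s16,s17,s18,s20,s22} ∉↓L; 2/2 del acc.
'gq': N↓-sim [16, 13, 5] end={s16,s17,s18,s20,s22} — reject; 2/2 single-dels accept.
'gggg': N↓-sim [16, 13, 12, 11, 9] end={s0,s16,s17,s18,s20,s22,s3,s6,s7} rej; 4/4 single-dels accept.
3 minimals (antichain).


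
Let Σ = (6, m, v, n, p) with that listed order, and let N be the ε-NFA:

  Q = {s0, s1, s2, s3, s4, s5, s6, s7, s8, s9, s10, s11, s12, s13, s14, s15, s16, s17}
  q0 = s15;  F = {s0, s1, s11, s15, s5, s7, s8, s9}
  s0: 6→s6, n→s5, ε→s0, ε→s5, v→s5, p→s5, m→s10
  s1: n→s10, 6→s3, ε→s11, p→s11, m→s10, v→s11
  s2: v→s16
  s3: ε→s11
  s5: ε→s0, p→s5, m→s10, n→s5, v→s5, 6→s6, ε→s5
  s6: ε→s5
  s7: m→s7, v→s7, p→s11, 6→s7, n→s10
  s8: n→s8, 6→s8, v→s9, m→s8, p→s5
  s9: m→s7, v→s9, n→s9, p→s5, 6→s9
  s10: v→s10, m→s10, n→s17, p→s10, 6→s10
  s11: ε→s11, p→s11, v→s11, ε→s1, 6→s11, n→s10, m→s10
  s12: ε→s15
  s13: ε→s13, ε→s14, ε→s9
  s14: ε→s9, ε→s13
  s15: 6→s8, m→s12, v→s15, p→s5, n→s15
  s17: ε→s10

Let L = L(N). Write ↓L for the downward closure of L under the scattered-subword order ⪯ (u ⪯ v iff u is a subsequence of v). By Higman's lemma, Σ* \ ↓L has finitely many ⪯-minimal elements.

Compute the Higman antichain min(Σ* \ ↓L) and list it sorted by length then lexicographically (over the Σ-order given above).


Antichain: [pm, 6vmn].

|Q|=18, |F|=8, |δ|=62 (16 ε).
min D↑ (7 st, q0=0, F={4}): 0:6→1,m→0,v→0,n→0,p→2 1:6→1,m→1,v→3,n→1,p→2 2:6→2,m→4,v→2,n→2,p→2 3:6→3,m→5,v→3,n→3,p→2 4:6→4,m→4,v→4,n→4,p→4 5:6→5,m→5,v→5,n→4,p→6 6:6→6,m→4,v→6,n→4,p→6.
'pm': |S_i|=[13, 8, 2] end={s10,s17} rej; 2/2 deletions ∈↓L.
'6vmn': |S_i|=[13, 11, 10, 6, 2] end={s10,s17} ∉↓L; 4/4 deletions ∈↓L.
2 words, ⪯-incomp.


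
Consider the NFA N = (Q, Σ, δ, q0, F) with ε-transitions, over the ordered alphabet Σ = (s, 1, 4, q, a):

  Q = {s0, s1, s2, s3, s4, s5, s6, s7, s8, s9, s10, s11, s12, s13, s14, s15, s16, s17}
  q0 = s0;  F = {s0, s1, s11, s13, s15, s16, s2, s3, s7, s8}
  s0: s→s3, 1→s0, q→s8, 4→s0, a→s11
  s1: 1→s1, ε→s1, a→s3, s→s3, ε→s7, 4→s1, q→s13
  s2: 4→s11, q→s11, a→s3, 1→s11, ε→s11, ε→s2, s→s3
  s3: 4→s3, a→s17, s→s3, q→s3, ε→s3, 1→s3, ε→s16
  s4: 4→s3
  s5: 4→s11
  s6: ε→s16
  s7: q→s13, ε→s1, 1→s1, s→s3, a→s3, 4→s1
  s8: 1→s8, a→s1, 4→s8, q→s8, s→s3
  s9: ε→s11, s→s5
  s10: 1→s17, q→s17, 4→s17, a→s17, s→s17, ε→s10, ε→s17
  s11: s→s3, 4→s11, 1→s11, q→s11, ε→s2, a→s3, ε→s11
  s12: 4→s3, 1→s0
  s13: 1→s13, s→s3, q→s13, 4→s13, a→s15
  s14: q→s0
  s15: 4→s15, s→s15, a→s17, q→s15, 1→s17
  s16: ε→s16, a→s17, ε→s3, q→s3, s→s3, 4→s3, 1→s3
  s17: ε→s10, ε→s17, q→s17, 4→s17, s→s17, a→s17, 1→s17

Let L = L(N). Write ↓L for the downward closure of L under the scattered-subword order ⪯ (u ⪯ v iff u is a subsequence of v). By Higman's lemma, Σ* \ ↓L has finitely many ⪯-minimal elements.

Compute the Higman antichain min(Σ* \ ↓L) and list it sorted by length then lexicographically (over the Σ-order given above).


|Q|=18, |F|=10, |δ|=83 (17 ε).
min D↑ (8 st, q0=0, F={4}): 0:s→1,1→0,4→0,q→2,a→3 1:s→1,1→1,4→1,q→1,a→4 2:s→1,1→2,4→2,q→2,a→5 3:s→1,1→3,4→3,q→3,a→1 4:s→4,1→4,4→4,q→4,a→4 5:s→1,1→5,4→5,q→6,a→1 6:s→1,1→6,4→6,q→6,a→7 7:s→7,1→4,4→7,q→7,a→4 [Hopcroft].
'sa': run [12, 5, 2] end={s10,s17} ∉↓L; 2/2 single-dels accept.
'aaa': N↓-sim [12, 10, 5, 2] end={s10,s17} rej; 3/3 deletions ∈↓L.
'qaqa1': N↓-sim [12, 11, 8, 6, 3, 2] end={s10,s17} — reject; 5/5 single-dels accept.
3 obstructions.

A = [sa, aaa, qaqa1].


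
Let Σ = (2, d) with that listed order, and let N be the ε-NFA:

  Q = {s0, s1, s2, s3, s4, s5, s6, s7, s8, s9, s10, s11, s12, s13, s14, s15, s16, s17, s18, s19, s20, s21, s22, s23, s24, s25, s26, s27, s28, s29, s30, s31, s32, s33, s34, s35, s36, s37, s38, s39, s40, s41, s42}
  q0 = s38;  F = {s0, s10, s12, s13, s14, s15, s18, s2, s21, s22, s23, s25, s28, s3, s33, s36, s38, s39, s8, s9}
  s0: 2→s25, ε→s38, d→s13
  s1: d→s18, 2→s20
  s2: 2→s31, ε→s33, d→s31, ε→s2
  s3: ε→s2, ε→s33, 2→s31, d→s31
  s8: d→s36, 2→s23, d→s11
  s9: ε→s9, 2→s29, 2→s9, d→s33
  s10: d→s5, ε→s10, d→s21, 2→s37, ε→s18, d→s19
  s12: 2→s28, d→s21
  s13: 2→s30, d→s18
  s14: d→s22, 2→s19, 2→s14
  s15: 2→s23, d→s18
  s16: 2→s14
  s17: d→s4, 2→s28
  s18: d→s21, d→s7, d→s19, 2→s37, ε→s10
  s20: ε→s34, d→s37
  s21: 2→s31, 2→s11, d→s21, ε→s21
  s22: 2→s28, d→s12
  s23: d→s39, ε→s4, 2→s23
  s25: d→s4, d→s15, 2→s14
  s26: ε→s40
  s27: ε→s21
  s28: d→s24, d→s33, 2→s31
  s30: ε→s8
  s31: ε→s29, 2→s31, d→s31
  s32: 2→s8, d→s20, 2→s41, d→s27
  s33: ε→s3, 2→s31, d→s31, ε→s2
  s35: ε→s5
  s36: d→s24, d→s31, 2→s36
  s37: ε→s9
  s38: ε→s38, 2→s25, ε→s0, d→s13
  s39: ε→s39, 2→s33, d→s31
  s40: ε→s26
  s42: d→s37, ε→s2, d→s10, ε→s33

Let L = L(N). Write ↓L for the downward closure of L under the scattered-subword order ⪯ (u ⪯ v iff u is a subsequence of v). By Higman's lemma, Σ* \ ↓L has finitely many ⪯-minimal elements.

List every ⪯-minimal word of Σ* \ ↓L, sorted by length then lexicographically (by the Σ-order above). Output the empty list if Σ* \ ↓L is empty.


min(Σ*\↓L) = [d2dd, ddd2, 22d22].

|Q|=43, |F|=20, |δ|=91 (26 ε).
min D↑ (17 st, q0=0, F={15}): 0:2→1,d→2 1:2→3,d→4 2:2→5,d→6 3:2→3,d→7 4:2→8,d→6 5:2→8,d→9 6:2→10,d→11 7:2→12,d→13 8:2→8,d→14 9:2→9,d→15 10:2→10,d→16 11:2→15,d→11 12:2→15,d→16 13:2→12,d→11 14:2→16,d→15 15:2→15,d→15 16:2→15,d→15 [Hopcroft].
'd2dd': run [30, 26, 16, 9, 3] end={s24,s29,s31} — reject; 4/4 deletions ∈↓L.
'ddd2': N↓-sim [30, 26, 19, 11, 3] end={s11,s29,s31} — reject; 4/4 single-dels accept.
'22d22': N↓-sim [30, 27, 19, 12, 8, 2] end={s29,s31} — reject; 5/5 single-dels accept.
3 minimals (antichain).


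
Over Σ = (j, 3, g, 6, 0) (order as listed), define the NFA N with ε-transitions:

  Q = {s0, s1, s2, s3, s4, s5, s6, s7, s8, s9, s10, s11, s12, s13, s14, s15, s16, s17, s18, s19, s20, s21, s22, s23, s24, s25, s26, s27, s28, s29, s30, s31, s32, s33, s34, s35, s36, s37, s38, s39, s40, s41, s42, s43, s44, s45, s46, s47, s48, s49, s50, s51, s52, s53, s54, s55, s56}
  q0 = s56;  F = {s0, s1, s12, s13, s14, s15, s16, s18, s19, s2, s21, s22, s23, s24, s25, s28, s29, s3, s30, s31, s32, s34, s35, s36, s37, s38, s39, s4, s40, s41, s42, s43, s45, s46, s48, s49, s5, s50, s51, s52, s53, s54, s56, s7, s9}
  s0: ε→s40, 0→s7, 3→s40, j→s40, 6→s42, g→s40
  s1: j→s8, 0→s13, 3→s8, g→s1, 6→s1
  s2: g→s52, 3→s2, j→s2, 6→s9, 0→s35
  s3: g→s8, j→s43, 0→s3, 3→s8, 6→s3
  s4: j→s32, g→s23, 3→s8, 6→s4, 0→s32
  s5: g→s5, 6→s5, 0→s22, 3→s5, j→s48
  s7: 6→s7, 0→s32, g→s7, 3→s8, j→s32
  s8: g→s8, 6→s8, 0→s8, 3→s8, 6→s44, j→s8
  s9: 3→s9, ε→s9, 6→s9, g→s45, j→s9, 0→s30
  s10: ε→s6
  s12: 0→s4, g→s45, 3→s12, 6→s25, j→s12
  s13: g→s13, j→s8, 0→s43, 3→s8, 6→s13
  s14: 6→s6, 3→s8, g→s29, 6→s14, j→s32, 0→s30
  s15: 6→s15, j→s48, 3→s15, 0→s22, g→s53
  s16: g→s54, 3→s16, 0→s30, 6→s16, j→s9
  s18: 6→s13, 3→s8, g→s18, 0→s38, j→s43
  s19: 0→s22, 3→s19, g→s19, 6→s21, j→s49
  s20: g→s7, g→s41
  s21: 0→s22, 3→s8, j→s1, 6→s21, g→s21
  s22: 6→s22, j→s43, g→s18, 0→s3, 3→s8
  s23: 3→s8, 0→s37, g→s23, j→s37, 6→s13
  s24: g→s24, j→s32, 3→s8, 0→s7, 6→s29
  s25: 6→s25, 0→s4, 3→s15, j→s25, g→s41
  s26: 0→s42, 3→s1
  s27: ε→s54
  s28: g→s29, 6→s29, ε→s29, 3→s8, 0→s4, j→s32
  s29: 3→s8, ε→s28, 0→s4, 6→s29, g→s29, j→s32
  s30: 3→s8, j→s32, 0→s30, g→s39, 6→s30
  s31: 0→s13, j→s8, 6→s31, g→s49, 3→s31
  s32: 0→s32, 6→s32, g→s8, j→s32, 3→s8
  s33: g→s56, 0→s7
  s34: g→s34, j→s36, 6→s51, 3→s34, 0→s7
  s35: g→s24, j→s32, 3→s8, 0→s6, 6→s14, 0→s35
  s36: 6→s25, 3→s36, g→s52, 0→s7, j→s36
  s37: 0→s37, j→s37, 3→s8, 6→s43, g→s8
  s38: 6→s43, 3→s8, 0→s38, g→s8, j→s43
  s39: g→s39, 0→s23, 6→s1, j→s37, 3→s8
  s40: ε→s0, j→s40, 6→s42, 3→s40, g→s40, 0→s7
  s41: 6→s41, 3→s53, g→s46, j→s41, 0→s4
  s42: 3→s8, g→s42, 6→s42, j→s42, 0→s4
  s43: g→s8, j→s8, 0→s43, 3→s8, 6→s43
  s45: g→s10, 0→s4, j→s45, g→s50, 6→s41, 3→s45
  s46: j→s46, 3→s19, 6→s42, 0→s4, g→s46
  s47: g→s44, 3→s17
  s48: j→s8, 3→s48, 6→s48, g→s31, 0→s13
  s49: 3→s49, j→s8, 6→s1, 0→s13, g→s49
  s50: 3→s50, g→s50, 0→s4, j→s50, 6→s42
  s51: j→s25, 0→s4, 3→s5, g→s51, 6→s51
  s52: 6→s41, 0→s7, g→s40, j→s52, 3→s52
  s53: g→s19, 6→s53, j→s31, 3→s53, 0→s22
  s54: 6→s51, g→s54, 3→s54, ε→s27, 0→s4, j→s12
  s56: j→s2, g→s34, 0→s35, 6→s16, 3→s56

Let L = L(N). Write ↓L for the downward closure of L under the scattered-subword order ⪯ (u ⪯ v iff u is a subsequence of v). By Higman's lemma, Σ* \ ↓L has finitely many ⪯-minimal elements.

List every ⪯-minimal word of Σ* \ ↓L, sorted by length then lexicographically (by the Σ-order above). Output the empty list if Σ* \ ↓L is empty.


|Q|=57, |F|=45, |δ|=250 (8 ε).
min D↑ (44 st, q0=0, F={13}): 0:j→1,3→0,g→2,6→3,0→4 1:j→1,3→1,g→5,6→6,0→4 2:j→7,3→2,g→2,6→8,0→9 3:j→6,3→3,g→10,6→3,0→11 4:j→12,3→13,g→14,6→15,0→4 5:j→5,3→5,g→16,6→17,0→9 6:j→6,3→6,g→18,6→6,0→11 7:j→7,3→7,g→5,6→19,0→9 8:j→19,3→20,g→8,6→8,0→21 9:j→12,3→13,g→9,6→9,0→12 10:j→22,3→10,g→10,6→8,0→21 11:j→12,3→13,g→23,6→11,0→11 12:j→12,3→13,g→13,6→12,0→12 13:j→13,3→13,g→13,6→13,0→13 14:j→12,3→13,g→14,6→24,0→9 15:j→12,3→13,g→24,6→15,0→11 16:j→16,3→16,g→16,6→25,0→9 17:j→17,3→26,g→27,6→17,0→21 18:j→18,3→18,g→28,6→17,0→21 19:j→19,3→29,g→17,6→19,0→21 20:j→30,3→20,g→20,6→20,0→31 21:j→12,3→13,g→32,6→21,0→12 22:j→22,3→22,g→18,6→19,0→21 23:j→33,3→13,g→23,6→34,0→32 24:j→12,3→13,g→24,6→24,0→21 25:j→25,3→13,g→25,6→25,0→21 26:j→35,3→26,g→36,6→26,0→31 27:j→27,3→36,g→27,6→25,0→21 28:j→28,3→28,g→28,6→25,0→21 29:j→30,3→29,g→26,6→29,0→31 30:j→13,3→30,g→35,6→30,0→37 31:j→38,3→13,g→39,6→31,0→40 32:j→33,3→13,g→32,6→37,0→33 33:j→33,3→13,g→13,6→38,0→33 34:j→13,3→13,g→34,6→34,0→37 35:j→13,3→35,g→41,6→35,0→37 36:j→41,3→36,g→36,6→42,0→31 37:j→13,3→13,g→37,6→37,0→38 38:j→13,3→13,g→13,6→38,0→38 39:j→38,3→13,g→39,6→37,0→43 40:j→38,3→13,g→13,6→40,0→40 41:j→13,3→41,g→41,6→34,0→37 42:j→34,3→13,g→42,6→42,0→31 43:j→38,3→13,g→13,6→38,0→43 (ε-aug+det+¬).
'03': N↓-sim [50, 22, 2] end={s44,s8} ∉↓L; 2/2 del acc.
'0jg': N↓-sim [50, 22, 5, 2] end={s44,s8} rej; 3/3 del acc.
'g00g': |S_i|=[50, 43, 13, 7, 2] end={s44,s8} rej; 4/4 deletions ∈↓L.
'jgg63': N↓-sim [50, 43, 33, 28, 18, 2] end={s44,s8} ∉↓L; 5/5 del acc.
'g63jj': |S_i|=[50, 43, 29, 17, 8, 2] end={s44,s8} rej; 5/5 single-dels accept.
'60g6j': |S_i|=[50, 41, 15, 10, 5, 2] end={s44,s8} rej; 5/5 deletions ∈↓L.
6 words, ⪯-incomp.

A = [03, 0jg, g00g, jgg63, g63jj, 60g6j].


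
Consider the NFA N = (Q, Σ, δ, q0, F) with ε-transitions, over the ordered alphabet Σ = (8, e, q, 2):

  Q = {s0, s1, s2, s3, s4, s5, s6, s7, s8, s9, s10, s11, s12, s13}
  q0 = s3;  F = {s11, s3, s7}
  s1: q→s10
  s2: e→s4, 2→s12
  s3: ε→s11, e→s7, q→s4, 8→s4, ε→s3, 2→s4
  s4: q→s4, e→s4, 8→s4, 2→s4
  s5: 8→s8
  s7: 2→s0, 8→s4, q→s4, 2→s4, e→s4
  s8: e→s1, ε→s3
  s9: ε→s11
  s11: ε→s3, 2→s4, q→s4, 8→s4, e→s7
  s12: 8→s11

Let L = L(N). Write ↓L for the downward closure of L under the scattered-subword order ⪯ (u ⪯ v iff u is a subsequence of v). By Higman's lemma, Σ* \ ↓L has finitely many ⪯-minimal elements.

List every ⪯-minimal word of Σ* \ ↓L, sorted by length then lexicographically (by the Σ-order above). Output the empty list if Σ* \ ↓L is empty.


A = [8, q, 2, ee].

|Q|=14, |F|=3, |δ|=28 (5 ε).
min D↑ (3 st, q0=0, F={1}): 0:8→1,e→2,q→1,2→1 1:8→1,e→1,q→1,2→1 2:8→1,e→1,q→1,2→1 [Hopcroft].
'8': N↓-sim [5, 1] end={s4} rej; 1/1 single-dels accept.
'q': run [5, 1] end={s4} — reject; 1/1 del acc.
'2': run [5, 2] end={s0,s4} rej; 1/1 deletions ∈↓L.
'ee': N↓-sim [5, 3, 1] end={s4} ∉↓L; 2/2 single-dels accept.
4 obstructions.


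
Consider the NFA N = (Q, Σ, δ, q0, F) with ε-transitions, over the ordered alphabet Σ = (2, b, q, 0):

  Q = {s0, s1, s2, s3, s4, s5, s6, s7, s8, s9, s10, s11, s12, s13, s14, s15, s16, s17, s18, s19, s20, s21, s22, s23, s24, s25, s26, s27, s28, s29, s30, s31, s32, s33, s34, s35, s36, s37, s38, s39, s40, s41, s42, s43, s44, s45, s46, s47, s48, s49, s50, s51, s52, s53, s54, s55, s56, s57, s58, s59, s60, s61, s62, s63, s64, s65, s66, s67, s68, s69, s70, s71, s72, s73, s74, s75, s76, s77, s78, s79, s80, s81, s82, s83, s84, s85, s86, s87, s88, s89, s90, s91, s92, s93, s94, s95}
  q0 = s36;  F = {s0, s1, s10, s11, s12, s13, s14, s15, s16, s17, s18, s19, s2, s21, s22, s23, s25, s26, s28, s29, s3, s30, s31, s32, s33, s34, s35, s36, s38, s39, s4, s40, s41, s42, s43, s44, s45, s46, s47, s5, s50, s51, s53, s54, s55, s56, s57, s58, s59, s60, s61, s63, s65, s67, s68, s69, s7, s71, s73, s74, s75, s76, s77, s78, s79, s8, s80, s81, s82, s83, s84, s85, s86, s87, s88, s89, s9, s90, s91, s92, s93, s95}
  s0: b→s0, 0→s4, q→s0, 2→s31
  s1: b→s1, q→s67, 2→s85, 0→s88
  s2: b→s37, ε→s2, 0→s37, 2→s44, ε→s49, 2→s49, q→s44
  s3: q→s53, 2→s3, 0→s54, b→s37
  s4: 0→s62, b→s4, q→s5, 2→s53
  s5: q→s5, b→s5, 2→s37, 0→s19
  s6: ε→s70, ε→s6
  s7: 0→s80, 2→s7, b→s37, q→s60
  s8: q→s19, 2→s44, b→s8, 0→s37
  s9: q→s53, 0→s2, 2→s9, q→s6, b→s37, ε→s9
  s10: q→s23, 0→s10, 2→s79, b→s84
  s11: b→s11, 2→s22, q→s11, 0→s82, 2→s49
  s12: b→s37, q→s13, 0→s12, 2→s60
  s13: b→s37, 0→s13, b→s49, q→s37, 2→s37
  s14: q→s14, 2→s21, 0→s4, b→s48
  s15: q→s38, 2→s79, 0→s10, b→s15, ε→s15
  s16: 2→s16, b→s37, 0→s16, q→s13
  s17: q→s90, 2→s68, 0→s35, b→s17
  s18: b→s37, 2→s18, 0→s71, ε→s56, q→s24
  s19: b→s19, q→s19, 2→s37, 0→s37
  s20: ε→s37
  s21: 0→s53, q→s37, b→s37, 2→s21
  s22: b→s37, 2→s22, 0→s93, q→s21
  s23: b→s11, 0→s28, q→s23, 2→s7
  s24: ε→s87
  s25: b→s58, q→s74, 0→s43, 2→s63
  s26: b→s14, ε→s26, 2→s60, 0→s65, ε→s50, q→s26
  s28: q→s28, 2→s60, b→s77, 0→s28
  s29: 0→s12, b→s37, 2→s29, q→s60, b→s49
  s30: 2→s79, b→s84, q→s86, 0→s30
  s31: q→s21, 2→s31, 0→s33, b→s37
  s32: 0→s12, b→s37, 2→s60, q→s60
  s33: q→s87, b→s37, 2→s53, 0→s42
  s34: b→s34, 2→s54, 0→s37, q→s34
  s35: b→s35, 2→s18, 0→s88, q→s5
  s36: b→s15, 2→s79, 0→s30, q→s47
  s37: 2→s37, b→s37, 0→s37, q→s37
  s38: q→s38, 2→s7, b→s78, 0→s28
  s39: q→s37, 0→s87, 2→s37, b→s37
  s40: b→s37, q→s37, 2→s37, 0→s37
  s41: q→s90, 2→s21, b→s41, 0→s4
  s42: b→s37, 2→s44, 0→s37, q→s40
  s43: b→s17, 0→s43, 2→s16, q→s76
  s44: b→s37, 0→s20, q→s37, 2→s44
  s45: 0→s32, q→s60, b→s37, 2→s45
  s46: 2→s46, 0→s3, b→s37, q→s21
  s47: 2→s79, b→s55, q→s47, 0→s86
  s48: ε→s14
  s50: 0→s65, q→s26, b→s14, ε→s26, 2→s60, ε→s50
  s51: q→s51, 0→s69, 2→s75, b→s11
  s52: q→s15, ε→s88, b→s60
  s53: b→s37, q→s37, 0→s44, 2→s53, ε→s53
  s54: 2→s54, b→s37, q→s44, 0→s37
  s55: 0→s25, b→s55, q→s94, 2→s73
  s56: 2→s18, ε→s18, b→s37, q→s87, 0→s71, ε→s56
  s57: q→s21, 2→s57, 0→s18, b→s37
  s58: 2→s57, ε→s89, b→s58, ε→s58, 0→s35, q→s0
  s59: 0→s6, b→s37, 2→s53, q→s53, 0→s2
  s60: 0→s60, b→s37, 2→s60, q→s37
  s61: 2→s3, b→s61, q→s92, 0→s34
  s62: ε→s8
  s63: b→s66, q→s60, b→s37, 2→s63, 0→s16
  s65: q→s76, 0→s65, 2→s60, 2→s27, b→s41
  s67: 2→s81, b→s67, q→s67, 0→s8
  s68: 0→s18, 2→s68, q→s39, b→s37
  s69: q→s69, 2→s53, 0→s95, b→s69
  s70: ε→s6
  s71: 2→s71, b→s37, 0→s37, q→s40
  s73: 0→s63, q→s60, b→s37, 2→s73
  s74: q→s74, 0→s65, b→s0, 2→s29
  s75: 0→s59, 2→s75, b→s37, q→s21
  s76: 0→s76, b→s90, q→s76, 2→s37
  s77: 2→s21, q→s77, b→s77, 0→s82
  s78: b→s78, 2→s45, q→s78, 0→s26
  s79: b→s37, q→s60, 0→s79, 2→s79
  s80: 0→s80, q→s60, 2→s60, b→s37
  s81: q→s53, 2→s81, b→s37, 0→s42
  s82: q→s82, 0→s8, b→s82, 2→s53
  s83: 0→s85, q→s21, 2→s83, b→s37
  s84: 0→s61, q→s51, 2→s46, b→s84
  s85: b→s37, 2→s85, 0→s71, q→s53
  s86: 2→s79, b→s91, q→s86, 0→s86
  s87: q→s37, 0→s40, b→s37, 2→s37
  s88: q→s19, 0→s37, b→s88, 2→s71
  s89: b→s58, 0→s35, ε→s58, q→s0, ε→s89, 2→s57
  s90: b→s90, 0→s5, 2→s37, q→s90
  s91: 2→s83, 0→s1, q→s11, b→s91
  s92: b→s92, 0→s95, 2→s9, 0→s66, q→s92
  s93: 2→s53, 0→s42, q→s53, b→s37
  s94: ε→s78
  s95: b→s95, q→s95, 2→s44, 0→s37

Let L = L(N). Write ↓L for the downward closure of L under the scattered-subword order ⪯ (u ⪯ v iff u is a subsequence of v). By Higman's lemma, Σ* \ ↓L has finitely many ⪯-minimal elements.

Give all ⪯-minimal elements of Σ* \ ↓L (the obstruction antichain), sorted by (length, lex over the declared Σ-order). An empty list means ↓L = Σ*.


|Q|=96, |F|=82, |δ|=368 (25 ε).
min D↑ (80 st, q0=0, F={5}): 0:2→1,b→2,q→3,0→4 1:2→1,b→5,q→6,0→1 2:2→1,b→2,q→7,0→8 3:2→1,b→9,q→3,0→10 4:2→1,b→11,q→10,0→4 5:2→5,b→5,q→5,0→5 6:2→6,b→5,q→5,0→6 7:2→12,b→13,q→7,0→14 8:2→1,b→11,q→15,0→8 9:2→16,b→9,q→13,0→17 10:2→1,b→18,q→10,0→10 11:2→19,b→11,q→20,0→21 12:2→12,b→5,q→6,0→22 13:2→23,b→13,q→13,0→24 14:2→6,b→25,q→14,0→14 15:2→12,b→26,q→15,0→14 16:2→16,b→5,q→6,0→27 17:2→27,b→28,q→29,0→30 18:2→31,b→18,q→26,0→32 19:2→19,b→5,q→33,0→34 20:2→35,b→26,q→20,0→36 21:2→34,b→21,q→37,0→38 22:2→6,b→5,q→6,0→22 23:2→23,b→5,q→6,0→39 24:2→6,b→40,q→24,0→41 25:2→33,b→25,q→25,0→42 26:2→43,b→26,q→26,0→42 27:2→27,b→5,q→6,0→44 28:2→45,b→28,q→46,0→47 29:2→48,b→46,q→29,0→41 30:2→44,b→49,q→50,0→30 31:2→31,b→5,q→33,0→51 32:2→51,b→32,q→52,0→53 33:2→33,b→5,q→5,0→54 34:2→34,b→5,q→54,0→55 35:2→35,b→5,q→33,0→56 36:2→54,b→36,q→36,0→57 37:2→58,b→37,q→37,0→57 38:2→55,b→38,q→38,0→5 39:2→6,b→5,q→6,0→59 40:2→33,b→40,q→40,0→60 41:2→6,b→61,q→50,0→41 42:2→54,b→42,q→42,0→62 43:2→43,b→5,q→33,0→63 44:2→44,b→5,q→64,0→44 45:2→45,b→5,q→33,0→65 46:2→66,b→46,q→46,0→60 47:2→65,b→47,q→67,0→53 48:2→48,b→5,q→6,0→59 49:2→68,b→49,q→69,0→47 50:2→5,b→69,q→50,0→50 51:2→51,b→5,q→54,0→70 52:2→71,b→52,q→52,0→62 53:2→70,b→53,q→72,0→5 54:2→54,b→5,q→5,0→73 55:2→55,b→5,q→73,0→5 56:2→54,b→5,q→54,0→74 57:2→73,b→57,q→57,0→5 58:2→58,b→5,q→54,0→74 59:2→6,b→5,q→64,0→59 60:2→54,b→60,q→67,0→62 61:2→33,b→61,q→69,0→60 62:2→73,b→62,q→72,0→5 63:2→54,b→5,q→54,0→75 64:2→5,b→5,q→5,0→64 65:2→65,b→5,q→76,0→70 66:2→66,b→5,q→33,0→77 67:2→5,b→67,q→67,0→72 68:2→68,b→5,q→78,0→65 69:2→5,b→69,q→69,0→67 70:2→70,b→5,q→79,0→5 71:2→71,b→5,q→54,0→75 72:2→5,b→72,q→72,0→5 73:2→73,b→5,q→5,0→5 74:2→73,b→5,q→73,0→5 75:2→73,b→5,q→79,0→5 76:2→5,b→5,q→5,0→79 77:2→54,b→5,q→76,0→75 78:2→5,b→5,q→5,0→76 79:2→5,b→5,q→5,0→5 (ε-aug+det+¬).
'2b': N↓-sim [93, 46, 3] end={s37,s49,s66} rej; 2/2 deletions ∈↓L.
'2qq': |S_i|=[93, 46, 14, 1] end={s37} — reject; 3/3 del acc.
'bq02q': run [93, 89, 62, 40, 8, 1] end={s37} ∉↓L; 5/5 del acc.
'0b000': |S_i|=[93, 84, 61, 39, 18, 2] end={s20,s37} — reject; 5/5 deletions ∈↓L.
'qb00q2': |S_i|=[93, 85, 74, 57, 34, 11, 1] end={s37} rej; 6/6 del acc.
5 obstructions.

Antichain: [2b, 2qq, bq02q, 0b000, qb00q2].


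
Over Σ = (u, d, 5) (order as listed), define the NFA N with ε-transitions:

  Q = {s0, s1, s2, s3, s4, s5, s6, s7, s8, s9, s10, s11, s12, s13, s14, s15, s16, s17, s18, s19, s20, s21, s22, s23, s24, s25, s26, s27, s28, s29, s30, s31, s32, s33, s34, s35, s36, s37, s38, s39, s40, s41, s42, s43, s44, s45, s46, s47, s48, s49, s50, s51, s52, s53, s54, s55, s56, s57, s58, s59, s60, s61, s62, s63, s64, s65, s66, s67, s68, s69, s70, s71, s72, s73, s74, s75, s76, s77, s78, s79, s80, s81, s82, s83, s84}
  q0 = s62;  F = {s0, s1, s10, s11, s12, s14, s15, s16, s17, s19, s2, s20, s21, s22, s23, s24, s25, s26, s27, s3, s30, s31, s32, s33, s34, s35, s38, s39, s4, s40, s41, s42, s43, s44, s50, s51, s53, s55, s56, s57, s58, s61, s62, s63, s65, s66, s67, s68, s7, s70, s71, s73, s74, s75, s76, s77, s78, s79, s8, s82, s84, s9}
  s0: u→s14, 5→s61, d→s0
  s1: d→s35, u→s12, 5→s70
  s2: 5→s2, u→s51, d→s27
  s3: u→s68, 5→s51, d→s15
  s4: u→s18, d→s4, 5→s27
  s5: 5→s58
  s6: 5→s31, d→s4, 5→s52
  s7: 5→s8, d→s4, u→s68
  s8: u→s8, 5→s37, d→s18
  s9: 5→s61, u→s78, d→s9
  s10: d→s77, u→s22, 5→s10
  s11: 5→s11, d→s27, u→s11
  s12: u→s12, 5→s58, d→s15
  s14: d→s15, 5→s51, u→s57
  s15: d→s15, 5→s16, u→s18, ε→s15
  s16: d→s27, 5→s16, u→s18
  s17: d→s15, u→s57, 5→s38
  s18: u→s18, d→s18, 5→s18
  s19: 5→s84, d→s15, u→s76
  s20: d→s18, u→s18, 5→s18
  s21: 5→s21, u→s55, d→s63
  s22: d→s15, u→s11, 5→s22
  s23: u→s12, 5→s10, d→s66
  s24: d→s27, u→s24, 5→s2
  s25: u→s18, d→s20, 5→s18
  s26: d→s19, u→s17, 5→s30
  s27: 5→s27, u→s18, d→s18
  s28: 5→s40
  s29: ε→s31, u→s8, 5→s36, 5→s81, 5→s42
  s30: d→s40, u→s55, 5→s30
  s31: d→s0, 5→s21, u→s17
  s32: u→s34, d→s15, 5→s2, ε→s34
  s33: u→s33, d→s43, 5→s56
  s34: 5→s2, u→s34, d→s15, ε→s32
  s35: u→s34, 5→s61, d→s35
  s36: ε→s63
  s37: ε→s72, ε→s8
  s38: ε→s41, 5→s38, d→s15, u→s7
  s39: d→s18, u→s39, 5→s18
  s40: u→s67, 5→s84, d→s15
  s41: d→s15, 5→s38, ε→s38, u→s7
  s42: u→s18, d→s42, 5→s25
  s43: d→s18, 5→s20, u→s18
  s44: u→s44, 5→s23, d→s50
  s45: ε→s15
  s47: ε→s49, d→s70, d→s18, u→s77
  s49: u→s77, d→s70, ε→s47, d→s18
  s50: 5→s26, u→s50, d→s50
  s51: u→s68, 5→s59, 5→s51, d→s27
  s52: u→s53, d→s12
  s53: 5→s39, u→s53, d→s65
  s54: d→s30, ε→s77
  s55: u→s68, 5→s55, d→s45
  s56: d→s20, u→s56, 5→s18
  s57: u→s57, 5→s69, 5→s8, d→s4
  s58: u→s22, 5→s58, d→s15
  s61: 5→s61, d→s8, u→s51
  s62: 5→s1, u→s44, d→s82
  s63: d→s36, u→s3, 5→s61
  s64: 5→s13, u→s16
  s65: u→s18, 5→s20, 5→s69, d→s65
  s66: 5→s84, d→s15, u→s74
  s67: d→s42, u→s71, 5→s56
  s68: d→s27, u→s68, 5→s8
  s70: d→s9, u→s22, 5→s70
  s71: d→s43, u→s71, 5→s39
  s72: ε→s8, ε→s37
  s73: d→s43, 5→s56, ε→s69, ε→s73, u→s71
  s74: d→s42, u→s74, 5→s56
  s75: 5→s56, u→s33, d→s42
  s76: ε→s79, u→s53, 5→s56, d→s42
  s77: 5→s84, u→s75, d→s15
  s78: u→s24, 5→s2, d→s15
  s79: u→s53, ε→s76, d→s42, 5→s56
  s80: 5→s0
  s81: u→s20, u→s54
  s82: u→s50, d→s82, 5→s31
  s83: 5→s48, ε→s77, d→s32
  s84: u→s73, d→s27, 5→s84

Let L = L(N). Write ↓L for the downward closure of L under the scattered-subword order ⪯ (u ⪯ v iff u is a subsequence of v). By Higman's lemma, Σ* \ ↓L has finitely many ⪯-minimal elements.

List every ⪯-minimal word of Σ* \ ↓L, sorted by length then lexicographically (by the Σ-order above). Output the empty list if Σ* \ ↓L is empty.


min(Σ*\↓L) = [5udu, u5ddu, 5d5dd, u5du55, d5uu5d, 55uudd].

|Q|=85, |F|=62, |δ|=237 (20 ε).
min D↑ (60 st, q0=0, F={32}): 0:u→1,d→2,5→3 1:u→1,d→4,5→5 2:u→4,d→2,5→6 3:u→7,d→8,5→9 4:u→4,d→4,5→10 5:u→7,d→11,5→12 6:u→13,d→14,5→15 7:u→7,d→16,5→17 8:u→18,d→8,5→19 9:u→20,d→21,5→9 10:u→13,d→22,5→23 11:u→24,d→16,5→25 12:u→20,d→26,5→12 13:u→27,d→16,5→28 14:u→29,d→14,5→19 15:u→30,d→31,5→15 16:u→32,d→16,5→33 17:u→20,d→16,5→17 18:u→18,d→16,5→34 19:u→35,d→36,5→19 20:u→37,d→16,5→20 21:u→38,d→21,5→19 22:u→39,d→16,5→25 23:u→30,d→40,5→23 24:u→24,d→41,5→42 25:u→43,d→44,5→25 26:u→45,d→16,5→25 27:u→27,d→46,5→36 28:u→47,d→16,5→28 29:u→27,d→16,5→35 30:u→48,d→16,5→30 31:u→49,d→31,5→19 32:u→32,d→32,5→32 33:u→32,d→44,5→33 34:u→35,d→44,5→34 35:u→48,d→44,5→35 36:u→36,d→32,5→36 37:u→37,d→44,5→37 38:u→50,d→16,5→34 39:u→51,d→41,5→42 40:u→52,d→16,5→25 41:u→32,d→41,5→53 42:u→42,d→54,5→32 43:u→55,d→56,5→42 44:u→32,d→32,5→44 45:u→57,d→41,5→42 46:u→32,d→46,5→44 47:u→48,d→46,5→36 48:u→48,d→44,5→36 49:u→48,d→16,5→35 50:u→50,d→44,5→34 51:u→51,d→58,5→59 52:u→55,d→41,5→42 53:u→32,d→54,5→32 54:u→32,d→32,5→32 55:u→55,d→56,5→59 56:u→32,d→32,5→54 57:u→57,d→56,5→42 58:u→32,d→58,5→54 59:u→59,d→32,5→32.
'5udu': |S_i|=[69, 65, 46, 12, 1] end={s18} ∉↓L; 4/4 del acc.
'u5ddu': run [69, 57, 49, 28, 11, 1] end={s18} — reject; 5/5 single-dels accept.
'5d5dd': |S_i|=[69, 65, 48, 20, 7, 1] end={s18} rej; 5/5 del acc.
'u5du55': run [69, 57, 49, 28, 18, 6, 1] end={s18} ∉↓L; 6/6 del acc.
'd5uu5d': run [69, 59, 46, 34, 17, 8, 1] end={s18} rej; 6/6 del acc.
'55uudd': N↓-sim [69, 65, 46, 32, 17, 4, 1] end={s18} rej; 6/6 del acc.
6 minimals (antichain).
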